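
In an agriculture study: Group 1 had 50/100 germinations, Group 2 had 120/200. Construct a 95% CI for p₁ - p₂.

p̂₁ = 0.5, p̂₂ = 0.6. Difference = -0.1. CI = (-0.219, 0.019)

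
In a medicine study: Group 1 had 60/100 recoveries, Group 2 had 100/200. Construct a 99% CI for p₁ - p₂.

p̂₁ = 0.6, p̂₂ = 0.5. Difference = 0.1. CI = (-0.056, 0.256)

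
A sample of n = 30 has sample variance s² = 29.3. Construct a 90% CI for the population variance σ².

df = 29. χ²_{0.05} = 42.557, χ²_{0.95} = 17.708. CI for σ² = ((n-1)s²/χ²_{α/2}, (n-1)s²/χ²_{1-α/2}) = (29·29.3/42.557, 29·29.3/17.708) = (19.97, 47.98)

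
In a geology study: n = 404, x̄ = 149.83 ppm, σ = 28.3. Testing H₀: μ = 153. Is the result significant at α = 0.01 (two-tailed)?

z = (149.83 - 153)/(28.3/√404) = -2.251. Since |z| ≤ 2.576, not significant at α = 0.01.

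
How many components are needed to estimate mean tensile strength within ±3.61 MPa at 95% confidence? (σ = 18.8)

n = (z*σ/E)² = (1.96×18.8/3.61)² = 104.2 → n = 105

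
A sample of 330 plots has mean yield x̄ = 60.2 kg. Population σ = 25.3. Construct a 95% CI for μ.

CI = x̄ ± z*(σ/√n) = 60.2 ± 1.96(25.3/√330) = 60.2 ± 2.73 = (57.47, 62.93)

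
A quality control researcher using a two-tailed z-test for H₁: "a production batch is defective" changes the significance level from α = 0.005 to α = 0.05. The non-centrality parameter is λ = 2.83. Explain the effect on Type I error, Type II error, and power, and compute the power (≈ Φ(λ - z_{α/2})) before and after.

Increasing α from 0.005 to 0.05:
• Type I error rate increases (α is the Type I rate by definition).
• Critical value moves from z_{α/2} = 2.807 to 1.96, so power = Φ(λ - z_{α/2}) goes from Φ(2.83 - 2.807) = 0.509 to Φ(2.83 - 1.96) = 0.808.
• Type II error rate β = 1 - power therefore decreases (0.491 → 0.192).
Appropriate when false negatives are costly — here, shipping a defective batch — faulty products reach customers.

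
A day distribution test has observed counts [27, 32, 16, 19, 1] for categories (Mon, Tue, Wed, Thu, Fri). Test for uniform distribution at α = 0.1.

Expected = 19 each. χ² = Σ(O-E)²/E = 29.789. df = 4, critical value = 7.779. Reject H₀.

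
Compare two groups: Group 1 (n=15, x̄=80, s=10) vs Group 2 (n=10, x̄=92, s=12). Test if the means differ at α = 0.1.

Pooled sp = 10.83. t = -2.715, df = 23. Critical t = ±1.714. Reject H₀.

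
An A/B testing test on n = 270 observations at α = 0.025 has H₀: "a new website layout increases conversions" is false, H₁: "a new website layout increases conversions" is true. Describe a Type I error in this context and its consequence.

Type I error: rejecting H₀ when it is true — concluding that a new website layout increases conversions when in fact it is not. Consequence: rolling out a layout that doesn't actually help — wasted engineering effort.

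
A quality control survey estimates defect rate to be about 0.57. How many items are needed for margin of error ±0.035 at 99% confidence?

n = z²p(1-p)/E² = 2.576²×0.57×0.43/0.035² = 1327.7 → n = 1328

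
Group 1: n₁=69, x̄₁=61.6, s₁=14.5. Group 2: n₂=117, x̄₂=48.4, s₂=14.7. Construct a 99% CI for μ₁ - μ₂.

Difference = 13.2. SE = √(14.5²/69 + 14.7²/117) = 2.212. CI = (7.5, 18.9)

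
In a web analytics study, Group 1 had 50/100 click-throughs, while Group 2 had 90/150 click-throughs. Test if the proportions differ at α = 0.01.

p̂₁ = 0.5, p̂₂ = 0.6, pooled p̂ = 0.56. z = -1.56. Critical: ±2.576. Fail to reject H₀.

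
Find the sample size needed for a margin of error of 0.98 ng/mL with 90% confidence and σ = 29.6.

n = (z*σ/E)² = (1.645×29.6/0.98)² = 2468.7 → n = 2469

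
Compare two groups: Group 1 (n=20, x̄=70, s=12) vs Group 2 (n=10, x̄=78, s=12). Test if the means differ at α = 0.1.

Pooled sp = 12.0. t = -1.721, df = 28. Critical t = ±1.701. Reject H₀.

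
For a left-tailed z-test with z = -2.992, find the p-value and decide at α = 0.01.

p = P(Z < -2.992) = Φ(-2.992) ≈ 0.0014. Since p < 0.01, reject H₀ (significant) at α = 0.01.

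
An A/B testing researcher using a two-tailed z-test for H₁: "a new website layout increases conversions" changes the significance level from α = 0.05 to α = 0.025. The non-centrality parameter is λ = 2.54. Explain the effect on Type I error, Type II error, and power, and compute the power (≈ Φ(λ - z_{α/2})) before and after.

Decreasing α from 0.05 to 0.025:
• Type I error rate decreases (α is the Type I rate by definition).
• Critical value moves from z_{α/2} = 1.96 to 2.241, so power = Φ(λ - z_{α/2}) goes from Φ(2.54 - 1.96) = 0.719 to Φ(2.54 - 2.241) = 0.618.
• Type II error rate β = 1 - power therefore increases (0.281 → 0.382).
Appropriate when false positives are costly — here, rolling out a layout that doesn't actually help — wasted engineering effort.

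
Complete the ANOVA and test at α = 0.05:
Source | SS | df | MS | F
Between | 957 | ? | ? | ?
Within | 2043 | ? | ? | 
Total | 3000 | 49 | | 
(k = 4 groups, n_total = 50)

df_between = 3, df_within = 46. MS_between = 319.0, MS_within = 44.41. F = 7.183, F_crit ≈ 2.807. Reject H₀.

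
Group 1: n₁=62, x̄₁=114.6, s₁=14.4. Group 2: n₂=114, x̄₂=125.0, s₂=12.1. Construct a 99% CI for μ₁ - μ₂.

Difference = -10.4. SE = √(14.4²/62 + 12.1²/114) = 2.151. CI = (-15.94, -4.86)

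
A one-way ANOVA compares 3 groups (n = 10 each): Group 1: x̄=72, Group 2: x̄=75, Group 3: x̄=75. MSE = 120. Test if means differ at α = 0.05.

Grand mean = 74.0. SS_between = 60.0, MS_between = 30.0. F = 0.25, F_crit ≈ 3.354. Fail to reject H₀.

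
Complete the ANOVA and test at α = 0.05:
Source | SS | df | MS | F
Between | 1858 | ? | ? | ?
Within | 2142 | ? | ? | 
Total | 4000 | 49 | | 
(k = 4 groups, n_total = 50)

df_between = 3, df_within = 46. MS_between = 619.33, MS_within = 46.57. F = 13.3, F_crit ≈ 2.807. Reject H₀.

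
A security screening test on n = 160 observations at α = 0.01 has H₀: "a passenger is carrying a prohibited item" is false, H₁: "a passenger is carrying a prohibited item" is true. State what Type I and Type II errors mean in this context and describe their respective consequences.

Type I (false positive): concluding that a passenger is carrying a prohibited item when it is not — detaining an innocent passenger — delay and inconvenience. Type II (false negative): failing to conclude that a passenger is carrying a prohibited item when it is — letting a prohibited item through — security breach. Which is costlier depends on domain priorities and is a judgement call rather than a statistical fact.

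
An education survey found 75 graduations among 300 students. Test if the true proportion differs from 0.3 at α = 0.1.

p̂ = 0.25, p₀ = 0.3. z = (p̂ - p₀)/√(p₀(1-p₀)/n) = -1.89. Critical: ±1.645. Reject H₀.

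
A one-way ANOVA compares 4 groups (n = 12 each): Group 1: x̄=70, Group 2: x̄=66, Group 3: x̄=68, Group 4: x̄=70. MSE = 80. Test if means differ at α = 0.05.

Grand mean = 68.5. SS_between = 132.0, MS_between = 44.0. F = 0.55, F_crit ≈ 2.816. Fail to reject H₀.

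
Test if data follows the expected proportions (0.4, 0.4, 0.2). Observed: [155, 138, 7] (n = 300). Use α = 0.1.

Expected: [120.0, 120.0, 60.0]. χ² = 59.725. df = 2, critical = 4.605. Reject H₀.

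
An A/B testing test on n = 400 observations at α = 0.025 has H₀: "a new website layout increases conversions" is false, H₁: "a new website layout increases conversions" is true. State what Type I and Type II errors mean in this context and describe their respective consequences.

Type I (false positive): concluding that a new website layout increases conversions when it is not — rolling out a layout that doesn't actually help — wasted engineering effort. Type II (false negative): failing to conclude that a new website layout increases conversions when it is — discarding a layout that would have improved conversions — lost revenue. Which is costlier depends on domain priorities and is a judgement call rather than a statistical fact.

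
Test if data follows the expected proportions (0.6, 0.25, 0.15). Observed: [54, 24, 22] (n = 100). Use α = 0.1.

Expected: [60.0, 25.0, 15.0]. χ² = 3.907. df = 2, critical = 4.605. Fail to reject H₀.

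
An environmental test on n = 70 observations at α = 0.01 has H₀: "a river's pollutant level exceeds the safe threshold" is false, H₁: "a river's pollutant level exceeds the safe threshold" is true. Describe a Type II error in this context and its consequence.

Type II error: failing to reject H₀ when it is false — concluding that a river's pollutant level exceeds the safe threshold is not supported when in fact it is. Consequence: allowing unsafe pollution to continue.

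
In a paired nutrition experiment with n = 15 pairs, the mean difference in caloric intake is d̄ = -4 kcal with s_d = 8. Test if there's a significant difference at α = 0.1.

t = d̄/(s_d/√n) = -4/(8/√15) = -1.936. df = 14, critical t = ±1.761. Reject H₀.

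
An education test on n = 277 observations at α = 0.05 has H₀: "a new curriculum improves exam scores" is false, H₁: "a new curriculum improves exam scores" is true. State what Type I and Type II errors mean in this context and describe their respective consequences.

Type I (false positive): concluding that a new curriculum improves exam scores when it is not — adopting a curriculum that gives no real benefit — disruption for nothing. Type II (false negative): failing to conclude that a new curriculum improves exam scores when it is — keeping the old curriculum when the new one would have helped students. Which is costlier depends on domain priorities and is a judgement call rather than a statistical fact.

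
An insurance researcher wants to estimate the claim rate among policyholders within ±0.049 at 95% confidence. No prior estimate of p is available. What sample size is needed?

Conservative approach: use p = 0.5 (maximizes p(1-p) = 0.25). n = z²(0.25)/E² = 1.96²×0.25/0.049² = 400.0 → n = 400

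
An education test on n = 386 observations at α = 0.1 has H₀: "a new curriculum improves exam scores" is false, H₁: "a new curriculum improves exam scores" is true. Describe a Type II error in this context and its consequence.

Type II error: failing to reject H₀ when it is false — concluding that a new curriculum improves exam scores is not supported when in fact it is. Consequence: keeping the old curriculum when the new one would have helped students.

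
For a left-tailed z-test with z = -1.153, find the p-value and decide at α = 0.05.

p = P(Z < -1.153) = Φ(-1.153) ≈ 0.1245. Since p ≥ 0.05, fail to reject H₀ (not significant) at α = 0.05.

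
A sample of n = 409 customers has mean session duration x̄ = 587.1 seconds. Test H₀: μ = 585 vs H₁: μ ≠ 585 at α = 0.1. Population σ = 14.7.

z = (x̄ - μ₀)/(σ/√n) = (587.1 - 585)/(14.7/√409) = 2.889. Critical value: ±1.645. Since |2.889| > 1.645, Reject H₀.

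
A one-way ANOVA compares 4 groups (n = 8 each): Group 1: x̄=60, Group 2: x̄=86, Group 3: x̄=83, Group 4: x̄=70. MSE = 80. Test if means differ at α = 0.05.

Grand mean = 74.75. SS_between = 3478.0, MS_between = 1159.33. F = 14.492, F_crit ≈ 2.947. Reject H₀.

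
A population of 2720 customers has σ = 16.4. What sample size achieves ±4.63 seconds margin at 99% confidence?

Without FPC: n₀ = (2.576×16.4/4.63)² = 83.256. With FPC: n = n₀N/(n₀+N-1) = 80.8 → n = 81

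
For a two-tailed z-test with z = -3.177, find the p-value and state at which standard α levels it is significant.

p = 2·P(Z > |-3.177|) = 2·(1 - Φ(3.177)) ≈ 0.0015. Significant at α = 0.1; Significant at α = 0.05; Significant at α = 0.01.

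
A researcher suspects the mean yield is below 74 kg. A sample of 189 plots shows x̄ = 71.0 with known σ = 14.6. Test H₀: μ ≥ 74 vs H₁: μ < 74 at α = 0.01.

z = -2.825. Critical value: -2.33. Reject H₀.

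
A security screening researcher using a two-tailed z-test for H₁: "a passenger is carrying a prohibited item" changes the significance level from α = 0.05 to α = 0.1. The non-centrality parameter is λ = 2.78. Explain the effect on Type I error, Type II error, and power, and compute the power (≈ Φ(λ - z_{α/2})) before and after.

Increasing α from 0.05 to 0.1:
• Type I error rate increases (α is the Type I rate by definition).
• Critical value moves from z_{α/2} = 1.96 to 1.645, so power = Φ(λ - z_{α/2}) goes from Φ(2.78 - 1.96) = 0.794 to Φ(2.78 - 1.645) = 0.872.
• Type II error rate β = 1 - power therefore decreases (0.206 → 0.128).
Appropriate when false negatives are costly — here, letting a prohibited item through — security breach.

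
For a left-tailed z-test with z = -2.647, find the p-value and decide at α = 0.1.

p = P(Z < -2.647) = Φ(-2.647) ≈ 0.0041. Since p < 0.1, reject H₀ (significant) at α = 0.1.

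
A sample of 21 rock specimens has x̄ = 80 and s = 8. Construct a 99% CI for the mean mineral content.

CI = x̄ ± t*(s/√n) = 80 ± 2.845(8/√21) = (75.03, 84.97)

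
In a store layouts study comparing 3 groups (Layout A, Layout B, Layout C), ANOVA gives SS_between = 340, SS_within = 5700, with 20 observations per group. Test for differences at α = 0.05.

df_between = 2, df_within = 57. F = MS_between/MS_within = 170.0/100.0 = 1.7. F_crit ≈ 3.159. Fail to reject H₀.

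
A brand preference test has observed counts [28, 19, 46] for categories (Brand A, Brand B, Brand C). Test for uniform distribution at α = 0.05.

Expected = 31 each. χ² = Σ(O-E)²/E = 12.194. df = 2, critical value = 5.991. Reject H₀.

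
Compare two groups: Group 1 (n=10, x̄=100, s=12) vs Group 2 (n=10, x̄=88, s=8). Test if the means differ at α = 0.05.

Pooled sp = 10.2. t = 2.631, df = 18. Critical t = ±2.101. Reject H₀.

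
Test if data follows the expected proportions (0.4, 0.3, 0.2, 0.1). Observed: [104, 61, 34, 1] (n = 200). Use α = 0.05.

Expected: [80.0, 60.0, 40.0, 20.0]. χ² = 26.167. df = 3, critical = 7.815. Reject H₀.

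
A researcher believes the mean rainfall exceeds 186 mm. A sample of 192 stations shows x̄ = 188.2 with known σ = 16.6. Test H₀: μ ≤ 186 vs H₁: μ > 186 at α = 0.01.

z = 1.836. Critical value: 2.33. Fail to reject H₀.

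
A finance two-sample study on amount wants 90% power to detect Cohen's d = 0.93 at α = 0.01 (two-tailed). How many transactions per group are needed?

z_{α/2} = 2.576, z_β = Φ⁻¹(0.9) = 1.282. For large effect (d = 0.93): n per group = 2(z_{α/2} + z_β)²/d² = 2(2.576 + 1.282)²/0.93² = 34.4 → 35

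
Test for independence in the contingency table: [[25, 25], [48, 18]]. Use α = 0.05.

χ² = 6.299. df = 1, critical = 3.841. Reject H₀. Variables are dependent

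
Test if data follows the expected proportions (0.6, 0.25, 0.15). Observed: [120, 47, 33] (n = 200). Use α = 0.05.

Expected: [120.0, 50.0, 30.0]. χ² = 0.48. df = 2, critical = 5.991. Fail to reject H₀.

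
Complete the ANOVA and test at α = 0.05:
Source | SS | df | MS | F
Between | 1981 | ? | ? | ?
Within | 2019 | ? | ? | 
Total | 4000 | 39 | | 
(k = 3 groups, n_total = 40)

df_between = 2, df_within = 37. MS_between = 990.5, MS_within = 54.57. F = 18.152, F_crit ≈ 3.252. Reject H₀.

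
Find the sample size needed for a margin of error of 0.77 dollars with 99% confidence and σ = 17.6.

n = (z*σ/E)² = (2.576×17.6/0.77)² = 3466.9 → n = 3467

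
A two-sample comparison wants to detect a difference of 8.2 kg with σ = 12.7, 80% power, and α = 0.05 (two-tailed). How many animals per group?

n per group = 2(z_α/2 + z_β)²σ²/d² = 2×(1.96 + 0.84)²×12.7²/8.2² = 37.6 → n = 38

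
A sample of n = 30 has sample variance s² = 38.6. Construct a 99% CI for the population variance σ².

df = 29. χ²_{0.005} = 52.336, χ²_{0.995} = 13.121. CI for σ² = ((n-1)s²/χ²_{α/2}, (n-1)s²/χ²_{1-α/2}) = (29·38.6/52.336, 29·38.6/13.121) = (21.39, 85.31)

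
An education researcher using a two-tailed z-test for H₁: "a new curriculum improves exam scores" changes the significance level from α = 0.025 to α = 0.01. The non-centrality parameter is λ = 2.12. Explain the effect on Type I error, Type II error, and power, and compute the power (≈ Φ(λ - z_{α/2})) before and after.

Decreasing α from 0.025 to 0.01:
• Type I error rate decreases (α is the Type I rate by definition).
• Critical value moves from z_{α/2} = 2.241 to 2.576, so power = Φ(λ - z_{α/2}) goes from Φ(2.12 - 2.241) = 0.452 to Φ(2.12 - 2.576) = 0.324.
• Type II error rate β = 1 - power therefore increases (0.548 → 0.676).
Appropriate when false positives are costly — here, adopting a curriculum that gives no real benefit — disruption for nothing.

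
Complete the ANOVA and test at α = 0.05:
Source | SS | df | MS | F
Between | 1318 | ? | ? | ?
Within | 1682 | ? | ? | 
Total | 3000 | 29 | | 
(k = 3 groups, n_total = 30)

df_between = 2, df_within = 27. MS_between = 659.0, MS_within = 62.3. F = 10.578, F_crit ≈ 3.354. Reject H₀.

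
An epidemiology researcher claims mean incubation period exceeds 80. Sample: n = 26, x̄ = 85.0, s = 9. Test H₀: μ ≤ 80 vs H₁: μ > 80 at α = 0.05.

t = (85.0 - 80)/(9/√26) = 2.833, df = 25. Critical t = 1.708. Reject H₀.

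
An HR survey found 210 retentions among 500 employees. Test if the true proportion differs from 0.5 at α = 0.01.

p̂ = 0.42, p₀ = 0.5. z = (p̂ - p₀)/√(p₀(1-p₀)/n) = -3.578. Critical: ±2.576. Reject H₀.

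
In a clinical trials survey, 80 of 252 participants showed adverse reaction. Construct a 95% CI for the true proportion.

p̂ = 0.317. CI = p̂ ± z*√(p̂(1-p̂)/n) = (0.26, 0.375)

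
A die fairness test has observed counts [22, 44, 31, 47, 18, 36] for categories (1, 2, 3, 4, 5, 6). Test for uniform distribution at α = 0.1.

Expected = 33 each. χ² = Σ(O-E)²/E = 20.485. df = 5, critical value = 9.236. Reject H₀.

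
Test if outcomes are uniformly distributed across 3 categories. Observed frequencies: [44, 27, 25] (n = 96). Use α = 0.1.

Expected = 32 each. χ² = Σ(O-E)²/E = 6.812. df = 2, critical value = 4.605. Reject H₀.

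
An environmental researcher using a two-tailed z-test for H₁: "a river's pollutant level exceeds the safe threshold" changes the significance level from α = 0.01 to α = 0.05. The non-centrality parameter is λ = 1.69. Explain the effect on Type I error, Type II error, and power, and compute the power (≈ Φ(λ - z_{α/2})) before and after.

Increasing α from 0.01 to 0.05:
• Type I error rate increases (α is the Type I rate by definition).
• Critical value moves from z_{α/2} = 2.576 to 1.96, so power = Φ(λ - z_{α/2}) goes from Φ(1.69 - 2.576) = 0.188 to Φ(1.69 - 1.96) = 0.394.
• Type II error rate β = 1 - power therefore decreases (0.812 → 0.606).
Appropriate when false negatives are costly — here, allowing unsafe pollution to continue.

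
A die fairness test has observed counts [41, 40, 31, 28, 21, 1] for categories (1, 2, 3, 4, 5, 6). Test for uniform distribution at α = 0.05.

Expected = 27 each. χ² = Σ(O-E)²/E = 40.519. df = 5, critical value = 11.07. Reject H₀.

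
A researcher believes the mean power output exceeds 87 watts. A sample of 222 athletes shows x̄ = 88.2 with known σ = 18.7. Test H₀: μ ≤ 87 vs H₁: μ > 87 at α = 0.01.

z = 0.956. Critical value: 2.33. Fail to reject H₀.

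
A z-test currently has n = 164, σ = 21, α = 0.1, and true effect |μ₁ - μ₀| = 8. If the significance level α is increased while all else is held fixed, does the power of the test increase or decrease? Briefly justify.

Power increases: a larger α lowers the critical value, so more of the H₁ sampling distribution falls in the rejection region.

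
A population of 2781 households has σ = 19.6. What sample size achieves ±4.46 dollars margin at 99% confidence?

Without FPC: n₀ = (2.576×19.6/4.46)² = 128.155. With FPC: n = n₀N/(n₀+N-1) = 122.6 → n = 123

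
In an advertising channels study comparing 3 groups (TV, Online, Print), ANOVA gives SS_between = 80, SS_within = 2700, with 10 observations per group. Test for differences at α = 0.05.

df_between = 2, df_within = 27. F = MS_between/MS_within = 40.0/100.0 = 0.4. F_crit ≈ 3.354. Fail to reject H₀.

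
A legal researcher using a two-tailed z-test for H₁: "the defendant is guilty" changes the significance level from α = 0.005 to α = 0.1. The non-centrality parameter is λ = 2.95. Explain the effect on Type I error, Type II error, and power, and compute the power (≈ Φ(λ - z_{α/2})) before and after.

Increasing α from 0.005 to 0.1:
• Type I error rate increases (α is the Type I rate by definition).
• Critical value moves from z_{α/2} = 2.807 to 1.645, so power = Φ(λ - z_{α/2}) goes from Φ(2.95 - 2.807) = 0.557 to Φ(2.95 - 1.645) = 0.904.
• Type II error rate β = 1 - power therefore decreases (0.443 → 0.096).
Appropriate when false negatives are costly — here, acquitting a guilty person.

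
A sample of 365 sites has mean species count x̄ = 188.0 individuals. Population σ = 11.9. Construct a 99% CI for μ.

CI = x̄ ± z*(σ/√n) = 188.0 ± 2.576(11.9/√365) = 188.0 ± 1.6 = (186.4, 189.6)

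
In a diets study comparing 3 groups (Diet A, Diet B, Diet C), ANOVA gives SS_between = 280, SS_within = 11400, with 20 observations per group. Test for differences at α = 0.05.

df_between = 2, df_within = 57. F = MS_between/MS_within = 140.0/200.0 = 0.7. F_crit ≈ 3.159. Fail to reject H₀.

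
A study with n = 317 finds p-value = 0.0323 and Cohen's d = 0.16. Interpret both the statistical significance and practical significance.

Statistically significant (p = 0.0323 < 0.05). Cohen's d = 0.16 indicates a very small effect size. Both statistical and practical significance should be considered.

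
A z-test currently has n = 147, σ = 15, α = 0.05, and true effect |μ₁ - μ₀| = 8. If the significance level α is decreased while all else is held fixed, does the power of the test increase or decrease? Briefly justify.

Power decreases: a smaller α raises the critical value, so less of the H₁ sampling distribution falls in the rejection region.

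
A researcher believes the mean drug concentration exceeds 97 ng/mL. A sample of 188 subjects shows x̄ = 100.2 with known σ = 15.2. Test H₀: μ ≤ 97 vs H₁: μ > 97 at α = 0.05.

z = 2.887. Critical value: 1.645. Reject H₀.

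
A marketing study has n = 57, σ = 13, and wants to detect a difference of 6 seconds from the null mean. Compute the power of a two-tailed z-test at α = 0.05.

SE = σ/√n = 13/√57 = 1.722. Non-centrality λ = d/SE = 6/1.722 = 3.485. Power ≈ Φ(λ - z_{α/2}) = Φ(3.485 - 1.96) = Φ(1.525) = 0.936.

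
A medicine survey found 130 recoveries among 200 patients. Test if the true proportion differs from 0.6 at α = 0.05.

p̂ = 0.65, p₀ = 0.6. z = (p̂ - p₀)/√(p₀(1-p₀)/n) = 1.443. Critical: ±1.96. Fail to reject H₀.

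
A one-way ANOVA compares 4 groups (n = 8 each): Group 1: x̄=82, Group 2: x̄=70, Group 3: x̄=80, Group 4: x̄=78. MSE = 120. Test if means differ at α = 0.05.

Grand mean = 77.5. SS_between = 664.0, MS_between = 221.33. F = 1.844, F_crit ≈ 2.947. Fail to reject H₀.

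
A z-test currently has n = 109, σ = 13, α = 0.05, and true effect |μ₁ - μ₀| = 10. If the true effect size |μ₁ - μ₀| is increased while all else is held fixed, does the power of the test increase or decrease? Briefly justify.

Power increases: a larger true effect increases the non-centrality λ = |μ₁ - μ₀|/(σ/√n).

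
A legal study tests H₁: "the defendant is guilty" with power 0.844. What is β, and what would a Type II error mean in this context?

β = 1 - power = 1 - 0.844 = 0.156. A Type II error is failing to reject H₀ when H₀ is false (false negative) — here, failing to conclude that the defendant is guilty when in fact it is true. Consequence: acquitting a guilty person.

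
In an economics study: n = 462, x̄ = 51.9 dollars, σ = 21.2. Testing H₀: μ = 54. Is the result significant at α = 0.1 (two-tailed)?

z = (51.9 - 54)/(21.2/√462) = -2.129. Since |z| > 1.645, significant at α = 0.1.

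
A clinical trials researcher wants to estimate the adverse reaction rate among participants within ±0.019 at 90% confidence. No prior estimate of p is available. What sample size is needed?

Conservative approach: use p = 0.5 (maximizes p(1-p) = 0.25). n = z²(0.25)/E² = 1.645²×0.25/0.019² = 1874.0 → n = 1874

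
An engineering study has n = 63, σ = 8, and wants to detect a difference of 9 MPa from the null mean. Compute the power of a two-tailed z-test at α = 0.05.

SE = σ/√n = 8/√63 = 1.008. Non-centrality λ = d/SE = 9/1.008 = 8.929. Power ≈ Φ(λ - z_{α/2}) = Φ(8.929 - 1.96) = Φ(6.969) = 1.0.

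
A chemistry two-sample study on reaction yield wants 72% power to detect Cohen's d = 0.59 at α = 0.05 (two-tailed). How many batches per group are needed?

z_{α/2} = 1.96, z_β = Φ⁻¹(0.72) = 0.583. For medium effect (d = 0.59): n per group = 2(z_{α/2} + z_β)²/d² = 2(1.96 + 0.583)²/0.59² = 37.2 → 38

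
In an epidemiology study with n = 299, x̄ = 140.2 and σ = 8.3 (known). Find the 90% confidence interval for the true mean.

CI = x̄ ± z*(σ/√n) = 140.2 ± 1.645(8.3/√299) = 140.2 ± 0.79 = (139.41, 140.99)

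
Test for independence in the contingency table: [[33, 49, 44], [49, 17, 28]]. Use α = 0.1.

χ² = 17.917. df = 2, critical = 4.605. Reject H₀. Variables are dependent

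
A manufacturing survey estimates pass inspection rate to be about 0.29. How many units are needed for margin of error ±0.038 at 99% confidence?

n = z²p(1-p)/E² = 2.576²×0.29×0.71/0.038² = 946.2 → n = 947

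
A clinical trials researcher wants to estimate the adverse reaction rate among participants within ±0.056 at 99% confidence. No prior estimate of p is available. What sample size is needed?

Conservative approach: use p = 0.5 (maximizes p(1-p) = 0.25). n = z²(0.25)/E² = 2.576²×0.25/0.056² = 529.0 → n = 529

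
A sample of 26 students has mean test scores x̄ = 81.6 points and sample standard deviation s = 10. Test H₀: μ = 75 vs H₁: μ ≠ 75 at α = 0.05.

t = (x̄ - μ₀)/(s/√n) = (81.6 - 75)/(10/√26) = 3.365. df = 25, critical t = ±2.06. Reject H₀.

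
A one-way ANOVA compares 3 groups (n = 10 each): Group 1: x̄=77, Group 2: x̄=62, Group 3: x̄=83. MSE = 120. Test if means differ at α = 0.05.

Grand mean = 74.0. SS_between = 2340.0, MS_between = 1170.0. F = 9.75, F_crit ≈ 3.354. Reject H₀.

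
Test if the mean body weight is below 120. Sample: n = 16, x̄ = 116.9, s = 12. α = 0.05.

t = (116.9 - 120)/(12/√16) = -1.033, df = 15. Critical t = -1.753. Fail to reject H₀.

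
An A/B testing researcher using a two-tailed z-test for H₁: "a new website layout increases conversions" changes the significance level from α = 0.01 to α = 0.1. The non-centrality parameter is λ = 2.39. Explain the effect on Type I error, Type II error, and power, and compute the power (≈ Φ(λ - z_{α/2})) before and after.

Increasing α from 0.01 to 0.1:
• Type I error rate increases (α is the Type I rate by definition).
• Critical value moves from z_{α/2} = 2.576 to 1.645, so power = Φ(λ - z_{α/2}) goes from Φ(2.39 - 2.576) = 0.426 to Φ(2.39 - 1.645) = 0.772.
• Type II error rate β = 1 - power therefore decreases (0.574 → 0.228).
Appropriate when false negatives are costly — here, discarding a layout that would have improved conversions — lost revenue.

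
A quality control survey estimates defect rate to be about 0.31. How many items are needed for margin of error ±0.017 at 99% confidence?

n = z²p(1-p)/E² = 2.576²×0.31×0.69/0.017² = 4911.4 → n = 4912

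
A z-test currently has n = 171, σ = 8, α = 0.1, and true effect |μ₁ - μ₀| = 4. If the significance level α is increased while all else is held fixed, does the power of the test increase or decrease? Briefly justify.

Power increases: a larger α lowers the critical value, so more of the H₁ sampling distribution falls in the rejection region.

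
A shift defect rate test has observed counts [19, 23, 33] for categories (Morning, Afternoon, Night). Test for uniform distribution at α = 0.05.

Expected = 25 each. χ² = Σ(O-E)²/E = 4.16. df = 2, critical value = 5.991. Fail to reject H₀.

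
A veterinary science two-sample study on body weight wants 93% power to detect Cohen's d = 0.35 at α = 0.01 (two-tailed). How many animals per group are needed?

z_{α/2} = 2.576, z_β = Φ⁻¹(0.93) = 1.476. For small effect (d = 0.35): n per group = 2(z_{α/2} + z_β)²/d² = 2(2.576 + 1.476)²/0.35² = 268.1 → 269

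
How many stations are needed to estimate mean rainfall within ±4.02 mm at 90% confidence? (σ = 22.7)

n = (z*σ/E)² = (1.645×22.7/4.02)² = 86.3 → n = 87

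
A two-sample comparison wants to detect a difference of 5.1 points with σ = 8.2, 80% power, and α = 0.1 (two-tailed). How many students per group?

n per group = 2(z_α/2 + z_β)²σ²/d² = 2×(1.645 + 0.84)²×8.2²/5.1² = 31.9 → n = 32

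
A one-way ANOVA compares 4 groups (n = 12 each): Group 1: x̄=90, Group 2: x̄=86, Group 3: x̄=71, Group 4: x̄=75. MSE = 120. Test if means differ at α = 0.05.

Grand mean = 80.5. SS_between = 2892.0, MS_between = 964.0. F = 8.033, F_crit ≈ 2.816. Reject H₀.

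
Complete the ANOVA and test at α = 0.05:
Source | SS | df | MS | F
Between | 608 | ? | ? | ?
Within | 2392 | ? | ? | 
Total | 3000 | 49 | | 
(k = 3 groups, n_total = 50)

df_between = 2, df_within = 47. MS_between = 304.0, MS_within = 50.89. F = 5.973, F_crit ≈ 3.195. Reject H₀.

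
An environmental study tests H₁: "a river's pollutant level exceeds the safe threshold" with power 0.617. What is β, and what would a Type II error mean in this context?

β = 1 - power = 1 - 0.617 = 0.383. A Type II error is failing to reject H₀ when H₀ is false (false negative) — here, failing to conclude that a river's pollutant level exceeds the safe threshold when in fact it is true. Consequence: allowing unsafe pollution to continue.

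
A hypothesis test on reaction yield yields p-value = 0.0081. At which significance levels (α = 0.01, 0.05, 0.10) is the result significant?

p = 0.0081. Significant at: α = 0.01, 0.05, 0.1.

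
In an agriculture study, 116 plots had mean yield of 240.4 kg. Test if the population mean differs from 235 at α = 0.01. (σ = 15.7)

z = (x̄ - μ₀)/(σ/√n) = (240.4 - 235)/(15.7/√116) = 3.704. Critical value: ±2.576. Since |3.704| > 2.576, Reject H₀.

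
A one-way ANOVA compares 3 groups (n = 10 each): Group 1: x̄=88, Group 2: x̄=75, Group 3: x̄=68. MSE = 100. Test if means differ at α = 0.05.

Grand mean = 77.0. SS_between = 2060.0, MS_between = 1030.0. F = 10.3, F_crit ≈ 3.354. Reject H₀.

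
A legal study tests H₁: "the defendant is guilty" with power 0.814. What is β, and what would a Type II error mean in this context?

β = 1 - power = 1 - 0.814 = 0.186. A Type II error is failing to reject H₀ when H₀ is false (false negative) — here, failing to conclude that the defendant is guilty when in fact it is true. Consequence: acquitting a guilty person.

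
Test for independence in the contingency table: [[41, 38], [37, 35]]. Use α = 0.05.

χ² = 0.004. df = 1, critical = 3.841. Fail to reject H₀. No evidence of dependence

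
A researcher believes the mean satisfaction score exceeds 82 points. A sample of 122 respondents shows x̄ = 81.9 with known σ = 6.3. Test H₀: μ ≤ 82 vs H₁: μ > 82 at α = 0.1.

z = -0.175. Critical value: 1.28. Fail to reject H₀.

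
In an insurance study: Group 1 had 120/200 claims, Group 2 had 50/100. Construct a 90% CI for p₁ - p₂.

p̂₁ = 0.6, p̂₂ = 0.5. Difference = 0.1. CI = (-0.0, 0.2)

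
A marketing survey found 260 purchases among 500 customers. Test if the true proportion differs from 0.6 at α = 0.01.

p̂ = 0.52, p₀ = 0.6. z = (p̂ - p₀)/√(p₀(1-p₀)/n) = -3.651. Critical: ±2.576. Reject H₀.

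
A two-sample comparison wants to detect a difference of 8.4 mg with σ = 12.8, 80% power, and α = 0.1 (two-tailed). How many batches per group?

n per group = 2(z_α/2 + z_β)²σ²/d² = 2×(1.645 + 0.84)²×12.8²/8.4² = 28.7 → n = 29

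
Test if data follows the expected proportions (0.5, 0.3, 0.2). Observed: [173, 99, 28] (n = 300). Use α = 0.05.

Expected: [150.0, 90.0, 60.0]. χ² = 21.493. df = 2, critical = 5.991. Reject H₀.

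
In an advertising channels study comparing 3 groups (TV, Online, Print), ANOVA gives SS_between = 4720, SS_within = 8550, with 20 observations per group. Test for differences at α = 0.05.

df_between = 2, df_within = 57. F = MS_between/MS_within = 2360.0/150.0 = 15.733. F_crit ≈ 3.159. Reject H₀. At least one mean differs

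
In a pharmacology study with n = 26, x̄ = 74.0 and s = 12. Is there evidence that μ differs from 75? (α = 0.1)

t = (x̄ - μ₀)/(s/√n) = (74.0 - 75)/(12/√26) = -0.425. df = 25, critical t = ±1.708. Fail to reject H₀.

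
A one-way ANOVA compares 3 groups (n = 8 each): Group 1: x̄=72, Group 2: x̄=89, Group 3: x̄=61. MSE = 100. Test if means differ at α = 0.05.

Grand mean = 74.0. SS_between = 3184.0, MS_between = 1592.0. F = 15.92, F_crit ≈ 3.467. Reject H₀.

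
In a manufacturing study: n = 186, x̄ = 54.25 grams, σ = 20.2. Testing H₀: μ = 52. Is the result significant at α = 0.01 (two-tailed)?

z = (54.25 - 52)/(20.2/√186) = 1.519. Since |z| ≤ 2.576, not significant at α = 0.01.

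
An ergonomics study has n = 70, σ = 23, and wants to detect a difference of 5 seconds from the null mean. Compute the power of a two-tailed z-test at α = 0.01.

SE = σ/√n = 23/√70 = 2.749. Non-centrality λ = d/SE = 5/2.749 = 1.819. Power ≈ Φ(λ - z_{α/2}) = Φ(1.819 - 2.576) = Φ(-0.757) = 0.224.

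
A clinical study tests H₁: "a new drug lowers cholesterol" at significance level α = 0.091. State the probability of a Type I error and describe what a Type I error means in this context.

P(Type I error) = α = 0.091. A Type I error is rejecting H₀ when H₀ is actually true (false positive) — here, concluding that a new drug lowers cholesterol when in fact this is not the case. Consequence: approving an ineffective drug — patients take a useless medication and may skip effective alternatives.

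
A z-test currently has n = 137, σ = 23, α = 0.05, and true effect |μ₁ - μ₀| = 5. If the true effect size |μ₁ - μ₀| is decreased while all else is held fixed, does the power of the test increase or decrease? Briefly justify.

Power decreases: a smaller true effect decreases the non-centrality λ = |μ₁ - μ₀|/(σ/√n).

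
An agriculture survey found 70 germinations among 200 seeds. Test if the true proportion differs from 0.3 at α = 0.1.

p̂ = 0.35, p₀ = 0.3. z = (p̂ - p₀)/√(p₀(1-p₀)/n) = 1.543. Critical: ±1.645. Fail to reject H₀.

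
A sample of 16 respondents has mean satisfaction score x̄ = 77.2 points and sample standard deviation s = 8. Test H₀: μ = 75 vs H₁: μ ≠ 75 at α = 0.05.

t = (x̄ - μ₀)/(s/√n) = (77.2 - 75)/(8/√16) = 1.1. df = 15, critical t = ±2.131. Fail to reject H₀.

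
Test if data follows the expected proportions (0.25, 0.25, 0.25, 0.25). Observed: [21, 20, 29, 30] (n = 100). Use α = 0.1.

Expected: [25.0, 25.0, 25.0, 25.0]. χ² = 3.28. df = 3, critical = 6.251. Fail to reject H₀.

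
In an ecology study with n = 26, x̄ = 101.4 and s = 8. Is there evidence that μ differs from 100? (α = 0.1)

t = (x̄ - μ₀)/(s/√n) = (101.4 - 100)/(8/√26) = 0.892. df = 25, critical t = ±1.708. Fail to reject H₀.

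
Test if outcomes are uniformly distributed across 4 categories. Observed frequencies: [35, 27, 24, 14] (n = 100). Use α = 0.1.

Expected = 25 each. χ² = Σ(O-E)²/E = 9.04. df = 3, critical value = 6.251. Reject H₀.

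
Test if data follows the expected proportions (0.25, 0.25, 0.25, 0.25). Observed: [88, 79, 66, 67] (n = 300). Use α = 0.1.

Expected: [75.0, 75.0, 75.0, 75.0]. χ² = 4.4. df = 3, critical = 6.251. Fail to reject H₀.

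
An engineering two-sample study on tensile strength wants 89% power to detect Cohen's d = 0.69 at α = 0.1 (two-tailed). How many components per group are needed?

z_{α/2} = 1.645, z_β = Φ⁻¹(0.89) = 1.227. For medium effect (d = 0.69): n per group = 2(z_{α/2} + z_β)²/d² = 2(1.645 + 1.227)²/0.69² = 34.6 → 35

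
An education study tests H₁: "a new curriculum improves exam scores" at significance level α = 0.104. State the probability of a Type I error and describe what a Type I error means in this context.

P(Type I error) = α = 0.104. A Type I error is rejecting H₀ when H₀ is actually true (false positive) — here, concluding that a new curriculum improves exam scores when in fact this is not the case. Consequence: adopting a curriculum that gives no real benefit — disruption for nothing.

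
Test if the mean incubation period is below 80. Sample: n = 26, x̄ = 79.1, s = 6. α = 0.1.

t = (79.1 - 80)/(6/√26) = -0.765, df = 25. Critical t = -1.316. Fail to reject H₀.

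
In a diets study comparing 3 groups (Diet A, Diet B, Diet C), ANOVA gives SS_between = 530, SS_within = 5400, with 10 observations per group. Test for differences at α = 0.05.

df_between = 2, df_within = 27. F = MS_between/MS_within = 265.0/200.0 = 1.325. F_crit ≈ 3.354. Fail to reject H₀.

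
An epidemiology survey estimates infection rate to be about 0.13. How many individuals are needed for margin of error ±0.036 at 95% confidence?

n = z²p(1-p)/E² = 1.96²×0.13×0.87/0.036² = 335.3 → n = 336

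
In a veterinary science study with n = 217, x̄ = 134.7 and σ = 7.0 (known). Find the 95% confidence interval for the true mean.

CI = x̄ ± z*(σ/√n) = 134.7 ± 1.96(7.0/√217) = 134.7 ± 0.93 = (133.77, 135.63)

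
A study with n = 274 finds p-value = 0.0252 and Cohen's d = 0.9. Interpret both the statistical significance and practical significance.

Statistically significant (p = 0.0252 < 0.05). Cohen's d = 0.9 indicates a large effect size. Both statistical and practical significance should be considered.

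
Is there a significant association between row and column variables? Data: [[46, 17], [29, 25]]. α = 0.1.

χ² = 4.713. df = 1, critical = 2.706. Reject H₀. Variables are dependent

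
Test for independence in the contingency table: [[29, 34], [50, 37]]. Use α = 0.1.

χ² = 1.918. df = 1, critical = 2.706. Fail to reject H₀. No evidence of dependence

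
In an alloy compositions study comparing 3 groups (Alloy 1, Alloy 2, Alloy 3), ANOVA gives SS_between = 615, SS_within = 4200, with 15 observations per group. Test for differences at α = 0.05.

df_between = 2, df_within = 42. F = MS_between/MS_within = 307.5/100.0 = 3.075. F_crit ≈ 3.22. Fail to reject H₀.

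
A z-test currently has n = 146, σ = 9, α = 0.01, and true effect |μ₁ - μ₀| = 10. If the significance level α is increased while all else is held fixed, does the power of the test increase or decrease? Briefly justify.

Power increases: a larger α lowers the critical value, so more of the H₁ sampling distribution falls in the rejection region.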